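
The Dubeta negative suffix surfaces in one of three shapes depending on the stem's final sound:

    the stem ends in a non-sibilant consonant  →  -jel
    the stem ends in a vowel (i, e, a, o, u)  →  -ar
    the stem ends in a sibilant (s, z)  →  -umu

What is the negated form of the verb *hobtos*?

hobtosumu

Since the final sound of *hobtos* is /s/ (a sibilant), it takes -umu, giving *hobtosumu*.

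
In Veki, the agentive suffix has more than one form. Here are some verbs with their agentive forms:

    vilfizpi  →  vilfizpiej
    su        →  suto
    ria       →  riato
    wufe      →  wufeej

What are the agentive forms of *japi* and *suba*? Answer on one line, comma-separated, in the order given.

The suffix is conditioned by the last vowel: -ej when the last vowel of the stem is a front vowel (*vilfizpi*, *wufe*); -to when the last vowel of the stem is a back vowel (*su*, *ria*).
*japi*: last vowel = /i/, a front vowel → -ej → *japiej*.
Since the last vowel of *suba* is /a/ (a back vowel), it takes -to, giving *subato*.

japiej, subato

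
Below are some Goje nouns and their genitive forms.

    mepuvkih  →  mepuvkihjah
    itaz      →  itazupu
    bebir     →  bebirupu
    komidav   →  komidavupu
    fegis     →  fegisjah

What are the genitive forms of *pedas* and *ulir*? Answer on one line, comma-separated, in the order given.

pedasjah, ulirupu

Looking at the final consonant of each stem: -jah when the stem ends in a voiceless consonant (*mepuvkih*, *fegis*); -upu when the stem ends in a voiced consonant (*itaz*, *bebir*, *komidav*).
*pedas*: final consonant = /s/, voiceless → -jah → *pedasjah*.
*ulir*: final consonant = /r/, voiced → -upu → *ulirupu*.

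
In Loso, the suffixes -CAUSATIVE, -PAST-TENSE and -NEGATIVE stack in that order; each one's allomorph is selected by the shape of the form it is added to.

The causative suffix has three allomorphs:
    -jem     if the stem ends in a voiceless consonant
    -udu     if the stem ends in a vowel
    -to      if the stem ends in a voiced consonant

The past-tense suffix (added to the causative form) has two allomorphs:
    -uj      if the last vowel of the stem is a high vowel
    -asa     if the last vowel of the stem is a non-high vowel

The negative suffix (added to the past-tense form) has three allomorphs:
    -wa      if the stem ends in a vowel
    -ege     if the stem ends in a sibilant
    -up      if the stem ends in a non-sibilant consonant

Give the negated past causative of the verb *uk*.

The final sound of *uk* is /k/, which is a voiceless consonant, so the causative suffix is -jem, giving *ukjem*.
The causative form *ukjem*: last vowel = /e/, a non-high vowel → -asa → *ukjemasa*.
Since the final sound of the past-tense form *ukjemasa* is /a/ (a vowel), it takes -wa, giving *ukjemasawa*.

ukjemasawa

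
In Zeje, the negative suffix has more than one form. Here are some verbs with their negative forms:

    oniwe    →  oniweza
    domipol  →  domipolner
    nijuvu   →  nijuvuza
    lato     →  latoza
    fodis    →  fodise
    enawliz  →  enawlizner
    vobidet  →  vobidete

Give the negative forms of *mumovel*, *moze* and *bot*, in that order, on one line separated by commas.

Looking at the final sound of each stem: -e when the stem ends in a voiceless consonant (*fodis*, *vobidet*); -ner when the stem ends in a voiced consonant (*domipol*, *enawliz*); -za when the stem ends in a vowel (*oniwe*, *nijuvu*, *lato*).
The final sound of *mumovel* is /l/, which is a voiced consonant, so the suffix is -ner, giving *mumovelner*.
*moze* — final sound /e/ (a vowel) → -za → *mozeza*.
Since the final sound of *bot* is /t/ (a voiceless consonant), it takes -e, giving *bote*.

mumovelner, mozeza, bote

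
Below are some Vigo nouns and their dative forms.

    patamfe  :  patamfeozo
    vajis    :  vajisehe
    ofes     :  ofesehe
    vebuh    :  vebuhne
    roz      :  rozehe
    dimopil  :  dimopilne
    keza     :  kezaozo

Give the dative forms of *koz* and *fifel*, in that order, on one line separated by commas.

kozehe, fifelne

The suffix is conditioned by the final sound: -ehe when the stem ends in a sibilant (*vajis*, *ofes*, *roz*); -ne when the stem ends in a non-sibilant consonant (*vebuh*, *dimopil*); -ozo when the stem ends in a vowel (*patamfe*, *keza*).
The final sound of *koz* is /z/, which is a sibilant, so the suffix is -ehe, giving *kozehe*.
*fifel* — final sound /l/ (a non-sibilant consonant) → -ne → *fifelne*.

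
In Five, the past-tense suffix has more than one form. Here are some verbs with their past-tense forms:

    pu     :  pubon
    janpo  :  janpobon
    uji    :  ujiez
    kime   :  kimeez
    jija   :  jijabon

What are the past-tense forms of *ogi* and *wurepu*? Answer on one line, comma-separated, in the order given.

Looking at the last vowel of each stem: -ez when the last vowel of the stem is a front vowel (*uji*, *kime*); -bon when the last vowel of the stem is a back vowel (*pu*, *janpo*, *jija*).
The last vowel of *ogi* is /i/, which is a front vowel, so the suffix is -ez, giving *ogiez*.
*wurepu* — last vowel /u/ (a back vowel) → -bon → *wurepubon*.

ogiez, wurepubon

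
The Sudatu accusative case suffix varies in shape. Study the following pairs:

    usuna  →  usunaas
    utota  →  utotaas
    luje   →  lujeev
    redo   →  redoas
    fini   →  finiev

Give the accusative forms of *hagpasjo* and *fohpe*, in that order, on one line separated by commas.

Looking at the last vowel of each stem: -ev when the last vowel of the stem is a front vowel (*luje*, *fini*); -as when the last vowel of the stem is a back vowel (*usuna*, *utota*, *redo*).
Since the last vowel of *hagpasjo* is /o/ (a back vowel), it takes -as, giving *hagpasjoas*.
*fohpe*: last vowel = /e/, a front vowel → -ev → *fohpeev*.

hagpasjoas, fohpeev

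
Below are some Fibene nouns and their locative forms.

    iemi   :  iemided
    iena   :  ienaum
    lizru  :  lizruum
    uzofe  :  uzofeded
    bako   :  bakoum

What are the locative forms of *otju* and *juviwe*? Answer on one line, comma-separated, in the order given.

The pattern is front/back vowel harmony: -ded when the last vowel of the stem is a front vowel (*iemi*, *uzofe*); -um when the last vowel of the stem is a back vowel (*iena*, *lizru*, *bako*).
*otju*: last vowel = /u/, a back vowel → -um → *otjuum*.
*juviwe*: last vowel = /e/, a front vowel → -ded → *juviweded*.

otjuum, juviweded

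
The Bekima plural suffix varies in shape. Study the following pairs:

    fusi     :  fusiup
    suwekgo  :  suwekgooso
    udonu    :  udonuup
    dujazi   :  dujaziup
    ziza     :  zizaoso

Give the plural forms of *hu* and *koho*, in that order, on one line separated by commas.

huup, kohooso

The suffix is conditioned by the last vowel: -up when the last vowel of the stem is a high vowel (*fusi*, *udonu*, *dujazi*); -oso when the last vowel of the stem is a non-high vowel (*suwekgo*, *ziza*).
*hu* — last vowel /u/ (a high vowel) → -up → *huup*.
*koho* — last vowel /o/ (a non-high vowel) → -oso → *kohooso*.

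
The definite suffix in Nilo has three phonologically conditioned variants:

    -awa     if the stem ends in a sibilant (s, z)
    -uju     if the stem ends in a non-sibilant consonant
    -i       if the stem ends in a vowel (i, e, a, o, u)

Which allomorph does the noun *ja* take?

-i

The final sound of *ja* is /a/, which is a vowel, so the suffix is -i.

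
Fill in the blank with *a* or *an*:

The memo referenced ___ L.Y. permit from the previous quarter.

The indefinite article is chosen by the initial *sound* of the following word, not its spelling.
The initialism *L.Y.* is read letter by letter; the first letter, L, is pronounced /ɛl/, which begins with a vowel sound.
So the article is *an*: The memo referenced an L.Y. permit from the previous quarter.

an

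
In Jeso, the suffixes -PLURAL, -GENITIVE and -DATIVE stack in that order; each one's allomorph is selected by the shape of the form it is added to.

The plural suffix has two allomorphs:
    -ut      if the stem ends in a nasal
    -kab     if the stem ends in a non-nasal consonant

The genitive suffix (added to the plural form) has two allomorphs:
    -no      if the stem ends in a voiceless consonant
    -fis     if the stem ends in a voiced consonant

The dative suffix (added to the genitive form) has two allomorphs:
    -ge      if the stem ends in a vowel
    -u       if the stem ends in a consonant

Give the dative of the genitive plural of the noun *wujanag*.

wujanagkabfisu

Since the final consonant of *wujanag* is /g/ (non-nasal), it takes -kab, giving *wujanagkab*.
The plural form *wujanagkab*: final consonant = /b/, voiced → -fis → *wujanagkabfis*.
The final sound of the genitive form *wujanagkabfis* is /s/, which is a consonant, so the dative suffix is -u, giving *wujanagkabfisu*.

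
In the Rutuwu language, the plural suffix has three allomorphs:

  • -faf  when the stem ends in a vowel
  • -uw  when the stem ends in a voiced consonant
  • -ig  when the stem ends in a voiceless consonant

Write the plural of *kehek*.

kehekig

The final sound of *kehek* is /k/, which is a voiceless consonant, so the suffix is -ig, giving *kehekig*.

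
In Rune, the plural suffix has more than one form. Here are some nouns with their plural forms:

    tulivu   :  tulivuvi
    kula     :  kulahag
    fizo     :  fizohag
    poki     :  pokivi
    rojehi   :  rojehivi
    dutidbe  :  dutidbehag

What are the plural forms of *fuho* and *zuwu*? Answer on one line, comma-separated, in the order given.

fuhohag, zuwuvi

Looking at the last vowel of each stem: -vi when the last vowel of the stem is a high vowel (*tulivu*, *poki*, *rojehi*); -hag when the last vowel of the stem is a non-high vowel (*kula*, *fizo*, *dutidbe*).
*fuho*: last vowel = /o/, a non-high vowel → -hag → *fuhohag*.
*zuwu*: last vowel = /u/, a high vowel → -vi → *zuwuvi*.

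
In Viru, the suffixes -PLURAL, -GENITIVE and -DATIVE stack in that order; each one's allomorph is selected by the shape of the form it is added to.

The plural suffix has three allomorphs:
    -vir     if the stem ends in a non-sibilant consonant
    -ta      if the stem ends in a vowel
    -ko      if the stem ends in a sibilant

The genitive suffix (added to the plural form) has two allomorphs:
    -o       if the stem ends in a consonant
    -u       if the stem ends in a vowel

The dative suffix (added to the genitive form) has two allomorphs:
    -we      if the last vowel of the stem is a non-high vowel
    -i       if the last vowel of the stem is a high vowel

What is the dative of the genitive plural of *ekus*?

Since the final sound of *ekus* is /s/ (a sibilant), it takes -ko, giving *ekusko*.
The plural form *ekusko* — final sound /o/ (a vowel) → -u → *ekuskou*.
Since the last vowel of the genitive form *ekuskou* is /u/ (a high vowel), it takes -i, giving *ekuskoui*.

ekuskoui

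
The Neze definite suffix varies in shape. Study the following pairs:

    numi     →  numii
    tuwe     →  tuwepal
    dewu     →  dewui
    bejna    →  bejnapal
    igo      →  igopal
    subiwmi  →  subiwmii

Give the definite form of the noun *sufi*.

sufii

The pattern is height harmony: -i when the last vowel of the stem is a high vowel (*numi*, *dewu*, *subiwmi*); -pal when the last vowel of the stem is a non-high vowel (*tuwe*, *bejna*, *igo*).
The last vowel of *sufi* is /i/, which is a high vowel, so the suffix is -i, giving *sufii*.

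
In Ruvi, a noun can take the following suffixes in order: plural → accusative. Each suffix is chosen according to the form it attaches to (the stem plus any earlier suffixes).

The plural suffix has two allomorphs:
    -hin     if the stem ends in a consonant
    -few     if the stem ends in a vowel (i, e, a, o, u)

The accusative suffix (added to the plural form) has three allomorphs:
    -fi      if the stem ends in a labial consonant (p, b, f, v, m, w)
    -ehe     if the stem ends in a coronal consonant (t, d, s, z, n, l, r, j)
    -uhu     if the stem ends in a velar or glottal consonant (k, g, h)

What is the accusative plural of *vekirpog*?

*vekirpog*: final sound = /g/, a consonant → -hin → *vekirpoghin*.
The plural form *vekirpoghin* — final consonant /n/ (coronal) → -ehe → *vekirpoghinehe*.

vekirpoghinehe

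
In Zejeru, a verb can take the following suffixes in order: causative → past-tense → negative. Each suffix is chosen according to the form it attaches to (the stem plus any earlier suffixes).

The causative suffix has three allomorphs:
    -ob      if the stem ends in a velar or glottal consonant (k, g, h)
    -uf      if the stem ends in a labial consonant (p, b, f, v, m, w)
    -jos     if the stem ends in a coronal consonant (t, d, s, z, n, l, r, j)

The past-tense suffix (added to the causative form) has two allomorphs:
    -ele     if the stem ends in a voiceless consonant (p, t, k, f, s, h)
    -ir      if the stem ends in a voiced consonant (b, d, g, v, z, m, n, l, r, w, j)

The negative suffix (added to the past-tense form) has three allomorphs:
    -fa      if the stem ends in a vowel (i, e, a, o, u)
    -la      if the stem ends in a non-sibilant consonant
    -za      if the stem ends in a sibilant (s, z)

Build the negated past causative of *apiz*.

apizjoselefa

*apiz* — final consonant /z/ (coronal) → -jos → *apizjos*.
The causative form *apizjos* — final consonant /s/ (voiceless) → -ele → *apizjosele*.
Since the final sound of the past-tense form *apizjosele* is /e/ (a vowel), it takes -fa, giving *apizjoselefa*.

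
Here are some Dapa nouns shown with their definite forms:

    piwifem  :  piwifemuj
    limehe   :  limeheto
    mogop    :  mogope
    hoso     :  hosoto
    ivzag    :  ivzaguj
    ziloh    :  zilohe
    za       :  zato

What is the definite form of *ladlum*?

The pattern is voicing of the final sound: -e when the stem ends in a voiceless consonant (*mogop*, *ziloh*); -uj when the stem ends in a voiced consonant (*piwifem*, *ivzag*); -to when the stem ends in a vowel (*limehe*, *hoso*, *za*).
*ladlum* — final sound /m/ (a voiced consonant) → -uj → *ladlumuj*.

ladlumuj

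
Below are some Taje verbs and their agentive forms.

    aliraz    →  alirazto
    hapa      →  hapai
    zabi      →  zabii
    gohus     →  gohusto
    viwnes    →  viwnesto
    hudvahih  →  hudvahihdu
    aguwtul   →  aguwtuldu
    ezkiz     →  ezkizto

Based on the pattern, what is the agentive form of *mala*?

malai

The suffix is conditioned by the final sound: -to when the stem ends in a sibilant (*aliraz*, *gohus*, *viwnes*, *ezkiz*); -du when the stem ends in a non-sibilant consonant (*hudvahih*, *aguwtul*); -i when the stem ends in a vowel (*hapa*, *zabi*).
*mala*: final sound = /a/, a vowel → -i → *malai*.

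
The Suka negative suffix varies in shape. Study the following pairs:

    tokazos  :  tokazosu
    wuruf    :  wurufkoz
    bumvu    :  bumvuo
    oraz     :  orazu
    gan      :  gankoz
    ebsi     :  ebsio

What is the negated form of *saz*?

The alternation tracks the final sound of the stem — -u when the stem ends in a sibilant (*tokazos*, *oraz*); -koz when the stem ends in a non-sibilant consonant (*wuruf*, *gan*); -o when the stem ends in a vowel (*bumvu*, *ebsi*).
The final sound of *saz* is /z/, which is a sibilant, so the suffix is -u, giving *sazu*.

sazu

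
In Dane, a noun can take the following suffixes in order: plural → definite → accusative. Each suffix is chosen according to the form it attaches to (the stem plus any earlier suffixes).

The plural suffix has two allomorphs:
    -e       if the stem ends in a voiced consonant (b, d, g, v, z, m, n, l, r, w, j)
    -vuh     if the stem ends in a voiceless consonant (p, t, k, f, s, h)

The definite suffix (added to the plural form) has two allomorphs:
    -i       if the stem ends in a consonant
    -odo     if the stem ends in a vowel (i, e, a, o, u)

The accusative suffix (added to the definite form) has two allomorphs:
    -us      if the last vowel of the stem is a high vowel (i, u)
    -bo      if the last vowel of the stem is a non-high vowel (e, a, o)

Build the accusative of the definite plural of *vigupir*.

vigupireodobo

*vigupir*: final consonant = /r/, voiced → -e → *vigupire*.
Since the final sound of the plural form *vigupire* is /e/ (a vowel), it takes -odo, giving *vigupireodo*.
The definite form *vigupireodo* — last vowel /o/ (a non-high vowel) → -bo → *vigupireodobo*.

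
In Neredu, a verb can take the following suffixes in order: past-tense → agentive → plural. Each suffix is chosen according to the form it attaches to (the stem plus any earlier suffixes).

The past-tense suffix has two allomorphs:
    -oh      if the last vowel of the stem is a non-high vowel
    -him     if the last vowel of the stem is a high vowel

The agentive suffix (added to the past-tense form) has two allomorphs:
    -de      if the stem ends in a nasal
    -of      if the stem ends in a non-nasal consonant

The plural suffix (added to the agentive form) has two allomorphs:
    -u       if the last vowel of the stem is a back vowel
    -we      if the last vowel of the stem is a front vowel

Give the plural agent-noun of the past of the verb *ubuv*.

*ubuv*: last vowel = /u/, a high vowel → -him → *ubuvhim*.
The final consonant of the past-tense form *ubuvhim* is /m/, which is a nasal, so the agentive suffix is -de, giving *ubuvhimde*.
The agentive form *ubuvhimde*: last vowel = /e/, a front vowel → -we → *ubuvhimdewe*.

ubuvhimdewe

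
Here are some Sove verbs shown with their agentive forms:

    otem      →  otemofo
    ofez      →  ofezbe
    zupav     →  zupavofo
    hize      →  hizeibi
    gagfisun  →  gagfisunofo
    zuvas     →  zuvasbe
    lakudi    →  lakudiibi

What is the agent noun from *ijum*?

The suffix is conditioned by the final sound: -be when the stem ends in a sibilant (*ofez*, *zuvas*); -ofo when the stem ends in a non-sibilant consonant (*otem*, *zupav*, *gagfisun*); -ibi when the stem ends in a vowel (*hize*, *lakudi*).
The final sound of *ijum* is /m/, which is a non-sibilant consonant, so the suffix is -ofo, giving *ijumofo*.

ijumofo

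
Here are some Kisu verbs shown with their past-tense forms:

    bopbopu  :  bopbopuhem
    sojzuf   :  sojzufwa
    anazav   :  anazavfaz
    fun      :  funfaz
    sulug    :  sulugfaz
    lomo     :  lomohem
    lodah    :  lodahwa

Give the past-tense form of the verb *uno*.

The alternation tracks the final sound of the stem — -wa when the stem ends in a voiceless consonant (*sojzuf*, *lodah*); -faz when the stem ends in a voiced consonant (*anazav*, *fun*, *sulug*); -hem when the stem ends in a vowel (*bopbopu*, *lomo*).
The final sound of *uno* is /o/, which is a vowel, so the suffix is -hem, giving *unohem*.

unohem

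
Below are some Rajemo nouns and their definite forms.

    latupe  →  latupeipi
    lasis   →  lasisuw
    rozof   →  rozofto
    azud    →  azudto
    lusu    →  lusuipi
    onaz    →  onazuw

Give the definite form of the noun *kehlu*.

The suffix is conditioned by the final sound: -uw when the stem ends in a sibilant (*lasis*, *onaz*); -to when the stem ends in a non-sibilant consonant (*rozof*, *azud*); -ipi when the stem ends in a vowel (*latupe*, *lusu*).
Since the final sound of *kehlu* is /u/ (a vowel), it takes -ipi, giving *kehluipi*.

kehluipi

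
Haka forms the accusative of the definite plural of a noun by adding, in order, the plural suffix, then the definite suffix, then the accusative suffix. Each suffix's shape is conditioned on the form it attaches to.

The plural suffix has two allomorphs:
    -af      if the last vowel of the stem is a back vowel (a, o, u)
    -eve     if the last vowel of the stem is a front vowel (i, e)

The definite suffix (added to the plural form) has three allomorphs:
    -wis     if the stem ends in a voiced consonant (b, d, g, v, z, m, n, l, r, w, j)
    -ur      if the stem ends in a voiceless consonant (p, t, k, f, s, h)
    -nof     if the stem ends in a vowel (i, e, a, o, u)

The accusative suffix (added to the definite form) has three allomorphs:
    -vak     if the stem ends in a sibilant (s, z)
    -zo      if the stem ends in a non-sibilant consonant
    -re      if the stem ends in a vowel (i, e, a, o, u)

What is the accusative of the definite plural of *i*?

*i* — last vowel /i/ (a front vowel) → -eve → *ieve*.
The plural form *ieve*: final sound = /e/, a vowel → -nof → *ievenof*.
Since the final sound of the definite form *ievenof* is /f/ (a non-sibilant consonant), it takes -zo, giving *ievenofzo*.

ievenofzo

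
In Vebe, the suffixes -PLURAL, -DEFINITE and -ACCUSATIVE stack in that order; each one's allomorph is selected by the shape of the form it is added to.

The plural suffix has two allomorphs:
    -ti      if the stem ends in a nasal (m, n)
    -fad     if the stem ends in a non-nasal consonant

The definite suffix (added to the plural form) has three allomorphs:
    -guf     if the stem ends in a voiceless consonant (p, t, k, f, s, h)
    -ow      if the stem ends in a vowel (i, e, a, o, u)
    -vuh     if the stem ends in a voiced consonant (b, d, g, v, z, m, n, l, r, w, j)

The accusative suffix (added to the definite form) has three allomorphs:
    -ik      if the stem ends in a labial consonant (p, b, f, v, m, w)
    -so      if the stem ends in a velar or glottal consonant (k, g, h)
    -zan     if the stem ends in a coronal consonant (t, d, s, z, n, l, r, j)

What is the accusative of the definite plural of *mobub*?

*mobub* — final consonant /b/ (non-nasal) → -fad → *mobubfad*.
The plural form *mobubfad*: final sound = /d/, a voiced consonant → -vuh → *mobubfadvuh*.
The definite form *mobubfadvuh* — final consonant /h/ (velar/glottal) → -so → *mobubfadvuhso*.

mobubfadvuhso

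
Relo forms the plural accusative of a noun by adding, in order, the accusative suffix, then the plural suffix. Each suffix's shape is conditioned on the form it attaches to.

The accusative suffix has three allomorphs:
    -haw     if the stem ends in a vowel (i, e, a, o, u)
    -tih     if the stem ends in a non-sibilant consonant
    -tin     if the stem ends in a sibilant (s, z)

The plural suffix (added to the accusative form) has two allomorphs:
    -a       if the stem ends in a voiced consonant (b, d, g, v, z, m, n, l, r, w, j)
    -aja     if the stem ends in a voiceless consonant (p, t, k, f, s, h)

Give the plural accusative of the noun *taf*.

The final sound of *taf* is /f/, which is a non-sibilant consonant, so the accusative suffix is -tih, giving *taftih*.
Since the final consonant of the accusative form *taftih* is /h/ (voiceless), it takes -aja, giving *taftihaja*.

taftihaja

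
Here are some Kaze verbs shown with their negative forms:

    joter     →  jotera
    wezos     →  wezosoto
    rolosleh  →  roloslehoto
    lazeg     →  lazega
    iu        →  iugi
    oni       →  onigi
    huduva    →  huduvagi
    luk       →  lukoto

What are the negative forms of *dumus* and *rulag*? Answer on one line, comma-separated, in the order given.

The suffix is conditioned by the final sound: -oto when the stem ends in a voiceless consonant (*wezos*, *rolosleh*, *luk*); -a when the stem ends in a voiced consonant (*joter*, *lazeg*); -gi when the stem ends in a vowel (*iu*, *oni*, *huduva*).
The final sound of *dumus* is /s/, which is a voiceless consonant, so the suffix is -oto, giving *dumusoto*.
Since the final sound of *rulag* is /g/ (a voiced consonant), it takes -a, giving *rulaga*.

dumusoto, rulaga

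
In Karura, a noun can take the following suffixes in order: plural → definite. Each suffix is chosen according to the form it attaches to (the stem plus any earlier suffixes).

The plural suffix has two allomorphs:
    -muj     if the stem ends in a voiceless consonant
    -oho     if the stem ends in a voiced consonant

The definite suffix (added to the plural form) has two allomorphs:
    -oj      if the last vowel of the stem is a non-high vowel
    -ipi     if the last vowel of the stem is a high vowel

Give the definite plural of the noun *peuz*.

Since the final consonant of *peuz* is /z/ (voiced), it takes -oho, giving *peuzoho*.
The plural form *peuzoho*: last vowel = /o/, a non-high vowel → -oj → *peuzohooj*.

peuzohooj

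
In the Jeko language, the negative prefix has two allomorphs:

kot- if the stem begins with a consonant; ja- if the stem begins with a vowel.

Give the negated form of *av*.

jaav

The first sound of *av* is /a/, which is a vowel, so the prefix is ja-, giving *jaav*.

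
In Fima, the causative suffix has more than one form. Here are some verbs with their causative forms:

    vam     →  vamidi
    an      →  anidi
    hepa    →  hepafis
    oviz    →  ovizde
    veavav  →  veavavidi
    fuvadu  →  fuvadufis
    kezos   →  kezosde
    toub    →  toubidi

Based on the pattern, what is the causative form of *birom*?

biromidi

The pattern is sibilance of the final sound: -de when the stem ends in a sibilant (*oviz*, *kezos*); -idi when the stem ends in a non-sibilant consonant (*vam*, *an*, *veavav*, *toub*); -fis when the stem ends in a vowel (*hepa*, *fuvadu*).
Since the final sound of *birom* is /m/ (a non-sibilant consonant), it takes -idi, giving *biromidi*.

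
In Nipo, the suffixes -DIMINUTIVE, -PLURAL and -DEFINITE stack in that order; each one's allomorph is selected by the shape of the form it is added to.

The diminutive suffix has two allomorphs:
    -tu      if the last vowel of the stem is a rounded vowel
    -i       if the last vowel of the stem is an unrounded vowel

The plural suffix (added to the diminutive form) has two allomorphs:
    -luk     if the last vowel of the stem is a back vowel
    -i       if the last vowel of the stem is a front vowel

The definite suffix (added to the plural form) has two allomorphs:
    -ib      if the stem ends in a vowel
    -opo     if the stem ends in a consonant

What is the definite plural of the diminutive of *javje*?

*javje*: last vowel = /e/, an unrounded vowel → -i → *javjei*.
The diminutive form *javjei*: last vowel = /i/, a front vowel → -i → *javjeii*.
The plural form *javjeii*: final sound = /i/, a vowel → -ib → *javjeiiib*.

javjeiiib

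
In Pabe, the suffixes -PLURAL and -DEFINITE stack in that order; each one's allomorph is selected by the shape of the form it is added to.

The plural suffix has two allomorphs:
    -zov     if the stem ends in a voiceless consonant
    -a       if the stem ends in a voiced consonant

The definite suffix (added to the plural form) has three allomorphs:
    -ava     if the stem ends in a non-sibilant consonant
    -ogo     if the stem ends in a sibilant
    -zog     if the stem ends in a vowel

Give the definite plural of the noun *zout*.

zoutzovava

Since the final consonant of *zout* is /t/ (voiceless), it takes -zov, giving *zoutzov*.
The plural form *zoutzov* — final sound /v/ (a non-sibilant consonant) → -ava → *zoutzovava*.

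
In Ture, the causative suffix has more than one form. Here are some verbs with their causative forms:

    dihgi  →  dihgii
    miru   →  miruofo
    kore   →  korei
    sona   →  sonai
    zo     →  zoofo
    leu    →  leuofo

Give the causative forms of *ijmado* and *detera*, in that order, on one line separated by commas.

The suffix is conditioned by the last vowel: -ofo when the last vowel of the stem is a rounded vowel (*miru*, *zo*, *leu*); -i when the last vowel of the stem is an unrounded vowel (*dihgi*, *kore*, *sona*).
*ijmado* — last vowel /o/ (a rounded vowel) → -ofo → *ijmadoofo*.
*detera*: last vowel = /a/, an unrounded vowel → -i → *deterai*.

ijmadoofo, deterai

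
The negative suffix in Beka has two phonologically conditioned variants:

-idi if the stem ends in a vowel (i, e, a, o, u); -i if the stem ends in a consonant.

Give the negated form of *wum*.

wumi

*wum*: final sound = /m/, a consonant → -i → *wumi*.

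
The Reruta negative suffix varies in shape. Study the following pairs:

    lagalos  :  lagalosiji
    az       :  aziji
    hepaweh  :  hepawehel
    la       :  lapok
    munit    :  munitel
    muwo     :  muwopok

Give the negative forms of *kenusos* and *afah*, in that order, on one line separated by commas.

kenusosiji, afahel

The alternation tracks the final sound of the stem — -iji when the stem ends in a sibilant (*lagalos*, *az*); -el when the stem ends in a non-sibilant consonant (*hepaweh*, *munit*); -pok when the stem ends in a vowel (*la*, *muwo*).
Since the final sound of *kenusos* is /s/ (a sibilant), it takes -iji, giving *kenusosiji*.
The final sound of *afah* is /h/, which is a non-sibilant consonant, so the suffix is -el, giving *afahel*.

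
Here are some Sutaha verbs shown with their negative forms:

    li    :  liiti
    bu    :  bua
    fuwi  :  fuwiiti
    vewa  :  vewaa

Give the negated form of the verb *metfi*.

metfiiti

The suffix is conditioned by the last vowel: -iti when the last vowel of the stem is a front vowel (*li*, *fuwi*); -a when the last vowel of the stem is a back vowel (*bu*, *vewa*).
Since the last vowel of *metfi* is /i/ (a front vowel), it takes -iti, giving *metfiiti*.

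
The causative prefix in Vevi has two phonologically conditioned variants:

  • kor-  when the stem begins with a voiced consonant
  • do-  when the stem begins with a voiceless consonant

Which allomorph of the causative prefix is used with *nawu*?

*nawu* — first consonant /n/ (voiced) → kor-.

kor-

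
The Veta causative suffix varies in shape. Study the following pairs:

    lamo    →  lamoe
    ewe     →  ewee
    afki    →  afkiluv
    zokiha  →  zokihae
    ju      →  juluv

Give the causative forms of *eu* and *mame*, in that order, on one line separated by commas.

euluv, mamee

The alternation tracks the last vowel of the stem — -luv when the last vowel of the stem is a high vowel (*afki*, *ju*); -e when the last vowel of the stem is a non-high vowel (*lamo*, *ewe*, *zokiha*).
The last vowel of *eu* is /u/, which is a high vowel, so the suffix is -luv, giving *euluv*.
*mame* — last vowel /e/ (a non-high vowel) → -e → *mamee*.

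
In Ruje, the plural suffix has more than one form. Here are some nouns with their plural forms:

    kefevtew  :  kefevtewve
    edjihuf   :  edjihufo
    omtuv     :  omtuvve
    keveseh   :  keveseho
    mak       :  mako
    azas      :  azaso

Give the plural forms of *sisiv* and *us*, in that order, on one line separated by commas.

The suffix is conditioned by the final consonant: -o when the stem ends in a voiceless consonant (*edjihuf*, *keveseh*, *mak*, *azas*); -ve when the stem ends in a voiced consonant (*kefevtew*, *omtuv*).
The final consonant of *sisiv* is /v/, which is voiced, so the suffix is -ve, giving *sisivve*.
The final consonant of *us* is /s/, which is voiceless, so the suffix is -o, giving *uso*.

sisivve, uso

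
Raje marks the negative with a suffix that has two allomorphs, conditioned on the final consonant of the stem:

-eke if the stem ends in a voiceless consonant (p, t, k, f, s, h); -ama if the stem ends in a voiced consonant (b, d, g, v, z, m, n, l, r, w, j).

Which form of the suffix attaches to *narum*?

*narum*: final consonant = /m/, voiced → -ama.

-ama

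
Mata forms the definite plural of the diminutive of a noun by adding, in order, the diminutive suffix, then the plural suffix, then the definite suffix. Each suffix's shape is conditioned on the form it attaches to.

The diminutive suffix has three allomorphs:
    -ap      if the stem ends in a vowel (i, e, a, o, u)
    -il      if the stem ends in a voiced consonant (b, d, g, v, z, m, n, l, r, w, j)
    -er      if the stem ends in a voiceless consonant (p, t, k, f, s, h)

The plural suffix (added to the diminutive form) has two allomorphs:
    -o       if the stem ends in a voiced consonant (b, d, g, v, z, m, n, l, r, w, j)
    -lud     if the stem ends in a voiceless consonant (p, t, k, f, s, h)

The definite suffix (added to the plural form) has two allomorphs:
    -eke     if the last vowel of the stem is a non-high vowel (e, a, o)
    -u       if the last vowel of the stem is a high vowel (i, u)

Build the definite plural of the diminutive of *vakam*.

vakamiloeke

Since the final sound of *vakam* is /m/ (a voiced consonant), it takes -il, giving *vakamil*.
Since the final consonant of the diminutive form *vakamil* is /l/ (voiced), it takes -o, giving *vakamilo*.
The plural form *vakamilo*: last vowel = /o/, a non-high vowel → -eke → *vakamiloeke*.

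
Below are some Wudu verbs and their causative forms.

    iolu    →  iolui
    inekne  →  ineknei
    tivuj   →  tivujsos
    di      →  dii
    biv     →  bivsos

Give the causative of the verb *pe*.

Looking at the final sound of each stem: -sos when the stem ends in a consonant (*tivuj*, *biv*); -i when the stem ends in a vowel (*iolu*, *inekne*, *di*).
Since the final sound of *pe* is /e/ (a vowel), it takes -i, giving *pei*.

pei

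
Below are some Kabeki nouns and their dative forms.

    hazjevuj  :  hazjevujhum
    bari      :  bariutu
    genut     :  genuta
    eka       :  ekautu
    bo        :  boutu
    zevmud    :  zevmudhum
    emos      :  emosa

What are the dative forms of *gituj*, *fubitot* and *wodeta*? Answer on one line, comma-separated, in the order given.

Looking at the final sound of each stem: -a when the stem ends in a voiceless consonant (*genut*, *emos*); -hum when the stem ends in a voiced consonant (*hazjevuj*, *zevmud*); -utu when the stem ends in a vowel (*bari*, *eka*, *bo*).
*gituj* — final sound /j/ (a voiced consonant) → -hum → *gitujhum*.
*fubitot* — final sound /t/ (a voiceless consonant) → -a → *fubitota*.
Since the final sound of *wodeta* is /a/ (a vowel), it takes -utu, giving *wodetautu*.

gitujhum, fubitota, wodetautu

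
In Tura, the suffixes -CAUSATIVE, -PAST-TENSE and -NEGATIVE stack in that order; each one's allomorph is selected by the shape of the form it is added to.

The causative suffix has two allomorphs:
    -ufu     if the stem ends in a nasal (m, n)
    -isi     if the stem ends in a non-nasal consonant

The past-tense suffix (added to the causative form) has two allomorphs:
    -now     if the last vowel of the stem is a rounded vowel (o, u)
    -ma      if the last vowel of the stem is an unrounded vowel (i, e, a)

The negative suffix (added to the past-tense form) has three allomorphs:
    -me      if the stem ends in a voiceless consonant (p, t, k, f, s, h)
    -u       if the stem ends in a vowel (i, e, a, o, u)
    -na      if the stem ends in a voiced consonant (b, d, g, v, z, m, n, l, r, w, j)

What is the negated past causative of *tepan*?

tepanufunowna

Since the final consonant of *tepan* is /n/ (a nasal), it takes -ufu, giving *tepanufu*.
Since the last vowel of the causative form *tepanufu* is /u/ (a rounded vowel), it takes -now, giving *tepanufunow*.
The past-tense form *tepanufunow* — final sound /w/ (a voiced consonant) → -na → *tepanufunowna*.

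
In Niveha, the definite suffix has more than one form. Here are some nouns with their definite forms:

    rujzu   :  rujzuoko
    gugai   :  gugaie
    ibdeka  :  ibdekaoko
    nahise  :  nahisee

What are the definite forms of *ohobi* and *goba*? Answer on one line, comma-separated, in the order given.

The alternation tracks the last vowel of the stem — -e when the last vowel of the stem is a front vowel (*gugai*, *nahise*); -oko when the last vowel of the stem is a back vowel (*rujzu*, *ibdeka*).
The last vowel of *ohobi* is /i/, which is a front vowel, so the suffix is -e, giving *ohobie*.
The last vowel of *goba* is /a/, which is a back vowel, so the suffix is -oko, giving *gobaoko*.

ohobie, gobaoko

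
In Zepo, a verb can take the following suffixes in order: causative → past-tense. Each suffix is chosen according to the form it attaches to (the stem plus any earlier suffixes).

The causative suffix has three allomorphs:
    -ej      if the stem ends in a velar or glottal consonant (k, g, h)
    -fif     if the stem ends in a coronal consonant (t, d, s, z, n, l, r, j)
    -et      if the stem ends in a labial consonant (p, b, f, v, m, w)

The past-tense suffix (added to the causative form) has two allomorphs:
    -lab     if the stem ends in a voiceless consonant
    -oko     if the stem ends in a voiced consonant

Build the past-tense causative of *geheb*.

gehebetlab

The final consonant of *geheb* is /b/, which is labial, so the causative suffix is -et, giving *gehebet*.
Since the final consonant of the causative form *gehebet* is /t/ (voiceless), it takes -lab, giving *gehebetlab*.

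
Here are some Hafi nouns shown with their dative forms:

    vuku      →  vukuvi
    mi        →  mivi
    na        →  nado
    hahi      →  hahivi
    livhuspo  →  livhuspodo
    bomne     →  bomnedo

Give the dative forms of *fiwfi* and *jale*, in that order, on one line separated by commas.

The alternation tracks the last vowel of the stem — -vi when the last vowel of the stem is a high vowel (*vuku*, *mi*, *hahi*); -do when the last vowel of the stem is a non-high vowel (*na*, *livhuspo*, *bomne*).
The last vowel of *fiwfi* is /i/, which is a high vowel, so the suffix is -vi, giving *fiwfivi*.
Since the last vowel of *jale* is /e/ (a non-high vowel), it takes -do, giving *jaledo*.

fiwfivi, jaledo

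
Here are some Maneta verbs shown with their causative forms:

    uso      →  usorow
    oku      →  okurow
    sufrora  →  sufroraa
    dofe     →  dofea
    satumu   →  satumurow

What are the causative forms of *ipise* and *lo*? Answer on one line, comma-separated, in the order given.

The pattern is rounding harmony: -row when the last vowel of the stem is a rounded vowel (*uso*, *oku*, *satumu*); -a when the last vowel of the stem is an unrounded vowel (*sufrora*, *dofe*).
Since the last vowel of *ipise* is /e/ (an unrounded vowel), it takes -a, giving *ipisea*.
Since the last vowel of *lo* is /o/ (a rounded vowel), it takes -row, giving *lorow*.

ipisea, lorow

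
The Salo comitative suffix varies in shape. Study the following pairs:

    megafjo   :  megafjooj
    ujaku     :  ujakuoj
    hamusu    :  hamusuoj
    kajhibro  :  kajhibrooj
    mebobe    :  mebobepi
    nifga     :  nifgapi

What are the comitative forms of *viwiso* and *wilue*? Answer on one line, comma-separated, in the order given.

viwisooj, wiluepi

The suffix is conditioned by the last vowel: -oj when the last vowel of the stem is a rounded vowel (*megafjo*, *ujaku*, *hamusu*, *kajhibro*); -pi when the last vowel of the stem is an unrounded vowel (*mebobe*, *nifga*).
*viwiso* — last vowel /o/ (a rounded vowel) → -oj → *viwisooj*.
The last vowel of *wilue* is /e/, which is an unrounded vowel, so the suffix is -pi, giving *wiluepi*.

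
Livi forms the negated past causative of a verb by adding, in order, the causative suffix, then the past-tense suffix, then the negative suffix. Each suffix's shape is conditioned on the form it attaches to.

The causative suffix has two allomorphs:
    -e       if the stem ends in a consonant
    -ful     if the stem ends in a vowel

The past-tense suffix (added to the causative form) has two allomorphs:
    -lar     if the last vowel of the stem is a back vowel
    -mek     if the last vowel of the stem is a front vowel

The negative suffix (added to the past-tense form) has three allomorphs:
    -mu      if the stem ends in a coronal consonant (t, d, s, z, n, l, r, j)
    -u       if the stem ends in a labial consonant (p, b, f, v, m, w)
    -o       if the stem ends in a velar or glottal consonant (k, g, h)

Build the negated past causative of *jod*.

jodemeko

Since the final sound of *jod* is /d/ (a consonant), it takes -e, giving *jode*.
The causative form *jode*: last vowel = /e/, a front vowel → -mek → *jodemek*.
Since the final consonant of the past-tense form *jodemek* is /k/ (velar/glottal), it takes -o, giving *jodemeko*.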